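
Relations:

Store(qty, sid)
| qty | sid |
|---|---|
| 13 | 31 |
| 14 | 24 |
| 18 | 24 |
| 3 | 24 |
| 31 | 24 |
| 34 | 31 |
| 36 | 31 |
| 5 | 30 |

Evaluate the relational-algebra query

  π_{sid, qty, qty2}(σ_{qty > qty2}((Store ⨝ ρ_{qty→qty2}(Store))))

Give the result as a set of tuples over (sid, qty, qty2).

{(24, 14, 3), (24, 18, 14), (24, 18, 3), (24, 31, 14), (24, 31, 18), (24, 31, 3), (31, 34, 13), (31, 36, 13), (31, 36, 34)}

ρ[qty→qty2]: schema becomes (qty2, sid); tuples unchanged.
Joining Store and ρ_{qty→qty2}(Store) on sid yields {(13, 31, 13), (13, 31, 34), (13, 31, 36), (14, 24, 14), (14, 24, 18), (14, 24, 3), (14, 24, 31), (18, 24, 14), (18, 24, 18), (18, 24, 3), (18, 24, 31), (3, 24, 14), (3, 24, 18), (3, 24, 3), (3, 24, 31), (31, 24, 14), (31, 24, 18), (31, 24, 3), (31, 24, 31), (34, 31, 13), (34, 31, 34), (34, 31, 36), (36, 31, 13), (36, 31, 34), (36, 31, 36), (5, 30, 5)}.
Apply σ_{qty > qty2}; surviving tuples: {(14, 24, 3), (18, 24, 14), (18, 24, 3), (31, 24, 14), (31, 24, 18), (31, 24, 3), (34, 31, 13), (36, 31, 13), (36, 31, 34)}
Projecting to sid, qty, qty2: {(24, 14, 3), (24, 18, 14), (24, 18, 3), (24, 31, 14), (24, 31, 18), (24, 31, 3), (31, 34, 13), (31, 36, 13), (31, 36, 34)}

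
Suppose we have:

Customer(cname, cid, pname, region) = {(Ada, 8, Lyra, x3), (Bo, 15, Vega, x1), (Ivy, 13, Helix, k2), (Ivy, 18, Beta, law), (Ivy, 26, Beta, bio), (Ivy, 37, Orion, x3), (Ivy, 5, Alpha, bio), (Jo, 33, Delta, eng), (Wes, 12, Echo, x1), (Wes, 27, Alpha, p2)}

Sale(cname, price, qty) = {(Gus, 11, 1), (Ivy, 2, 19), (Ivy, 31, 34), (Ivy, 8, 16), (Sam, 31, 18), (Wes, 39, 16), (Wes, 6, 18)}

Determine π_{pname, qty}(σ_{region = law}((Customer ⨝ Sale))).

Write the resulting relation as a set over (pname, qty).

{(Beta, 16), (Beta, 19), (Beta, 34)}

Joining Customer and Sale on cname yields {(Ivy, 13, Helix, k2, 2, 19), (Ivy, 13, Helix, k2, 31, 34), (Ivy, 13, Helix, k2, 8, 16), (Ivy, 18, Beta, law, 2, 19), (Ivy, 18, Beta, law, 31, 34), (Ivy, 18, Beta, law, 8, 16), (Ivy, 26, Beta, bio, 2, 19), (Ivy, 26, Beta, bio, 31, 34), (Ivy, 26, Beta, bio, 8, 16), (Ivy, 37, Orion, x3, 2, 19), (Ivy, 37, Orion, x3, 31, 34), (Ivy, 37, Orion, x3, 8, 16), (Ivy, 5, Alpha, bio, 2, 19), (Ivy, 5, Alpha, bio, 31, 34), (Ivy, 5, Alpha, bio, 8, 16), (Wes, 12, Echo, x1, 39, 16), (Wes, 12, Echo, x1, 6, 18), (Wes, 27, Alpha, p2, 39, 16), (Wes, 27, Alpha, p2, 6, 18)}.
Selection region = law: {(Ivy, 18, Beta, law, 2, 19), (Ivy, 18, Beta, law, 31, 34), (Ivy, 18, Beta, law, 8, 16)}
Keep only column(s) pname, qty: {(Beta, 16), (Beta, 19), (Beta, 34)}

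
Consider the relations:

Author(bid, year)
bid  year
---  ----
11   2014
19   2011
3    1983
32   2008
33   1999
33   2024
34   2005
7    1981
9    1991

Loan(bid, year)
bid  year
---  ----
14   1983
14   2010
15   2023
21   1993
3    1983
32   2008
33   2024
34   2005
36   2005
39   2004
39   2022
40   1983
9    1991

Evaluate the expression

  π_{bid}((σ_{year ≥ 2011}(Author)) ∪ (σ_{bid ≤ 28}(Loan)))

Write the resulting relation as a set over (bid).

{11, 14, 15, 19, 21, 3, 33, 9}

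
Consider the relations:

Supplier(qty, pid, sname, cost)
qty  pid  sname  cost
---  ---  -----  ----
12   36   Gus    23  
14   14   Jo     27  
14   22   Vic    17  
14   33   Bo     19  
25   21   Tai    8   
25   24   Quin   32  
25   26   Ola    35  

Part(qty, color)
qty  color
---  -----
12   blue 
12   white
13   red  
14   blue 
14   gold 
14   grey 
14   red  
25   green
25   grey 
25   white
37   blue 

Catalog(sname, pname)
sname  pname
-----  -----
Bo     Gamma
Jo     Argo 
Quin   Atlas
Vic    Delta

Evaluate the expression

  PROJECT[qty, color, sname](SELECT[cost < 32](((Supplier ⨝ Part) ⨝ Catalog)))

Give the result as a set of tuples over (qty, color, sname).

Joining Supplier and Part on qty yields {(12, 36, Gus, 23, blue), (12, 36, Gus, 23, white), (14, 14, Jo, 27, blue), (14, 14, Jo, 27, gold), (14, 14, Jo, 27, grey), (14, 14, Jo, 27, red), (14, 22, Vic, 17, blue), (14, 22, Vic, 17, gold), (14, 22, Vic, 17, grey), (14, 22, Vic, 17, red), (14, 33, Bo, 19, blue), (14, 33, Bo, 19, gold), (14, 33, Bo, 19, grey), (14, 33, Bo, 19, red), (25, 21, Tai, 8, green), (25, 21, Tai, 8, grey), (25, 21, Tai, 8, white), (25, 24, Quin, 32, green), (25, 24, Quin, 32, grey), (25, 24, Quin, 32, white), (25, 26, Ola, 35, green), (25, 26, Ola, 35, grey), (25, 26, Ola, 35, white)}.
Joining (Supplier ⨝ Part) and Catalog on sname yields {(14, 14, Jo, 27, blue, Argo), (14, 14, Jo, 27, gold, Argo), (14, 14, Jo, 27, grey, Argo), (14, 14, Jo, 27, red, Argo), (14, 22, Vic, 17, blue, Delta), (14, 22, Vic, 17, gold, Delta), (14, 22, Vic, 17, grey, Delta), (14, 22, Vic, 17, red, Delta), (14, 33, Bo, 19, blue, Gamma), (14, 33, Bo, 19, gold, Gamma), (14, 33, Bo, 19, grey, Gamma), (14, 33, Bo, 19, red, Gamma), (25, 24, Quin, 32, green, Atlas), (25, 24, Quin, 32, grey, Atlas), (25, 24, Quin, 32, white, Atlas)}.
Filtering on cost < 32 leaves {(14, 14, Jo, 27, blue, Argo), (14, 14, Jo, 27, gold, Argo), (14, 14, Jo, 27, grey, Argo), (14, 14, Jo, 27, red, Argo), (14, 22, Vic, 17, blue, Delta), (14, 22, Vic, 17, gold, Delta), (14, 22, Vic, 17, grey, Delta), (14, 22, Vic, 17, red, Delta), (14, 33, Bo, 19, blue, Gamma), (14, 33, Bo, 19, gold, Gamma), (14, 33, Bo, 19, grey, Gamma), (14, 33, Bo, 19, red, Gamma)}.
π[qty, color, sname]: project onto (qty, color, sname) → {(14, blue, Bo), (14, blue, Jo), (14, blue, Vic), (14, gold, Bo), (14, gold, Jo), (14, gold, Vic), (14, grey, Bo), (14, grey, Jo), (14, grey, Vic), (14, red, Bo), (14, red, Jo), (14, red, Vic)}

{(14, blue, Bo), (14, blue, Jo), (14, blue, Vic), (14, gold, Bo), (14, gold, Jo), (14, gold, Vic), (14, grey, Bo), (14, grey, Jo), (14, grey, Vic), (14, red, Bo), (14, red, Jo), (14, red, Vic)}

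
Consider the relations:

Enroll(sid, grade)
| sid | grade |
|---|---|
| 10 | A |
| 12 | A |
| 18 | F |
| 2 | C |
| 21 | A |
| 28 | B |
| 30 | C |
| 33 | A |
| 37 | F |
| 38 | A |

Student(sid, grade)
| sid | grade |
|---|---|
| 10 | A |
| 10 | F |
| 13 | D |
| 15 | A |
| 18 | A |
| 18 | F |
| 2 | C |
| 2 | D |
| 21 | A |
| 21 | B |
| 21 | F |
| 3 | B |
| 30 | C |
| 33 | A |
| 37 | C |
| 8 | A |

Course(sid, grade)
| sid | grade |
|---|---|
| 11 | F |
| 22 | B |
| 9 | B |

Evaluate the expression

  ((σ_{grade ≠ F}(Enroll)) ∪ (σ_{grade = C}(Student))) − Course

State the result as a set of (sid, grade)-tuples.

Selection grade ≠ F: {(10, A), (12, A), (2, C), (21, A), (28, B), (30, C), (33, A), (38, A)}
Selection grade = C: {(2, C), (30, C), (37, C)}
Union: {(10, A), (12, A), (2, C), (21, A), (28, B), (30, C), (33, A), (38, A)} with {(2, C), (30, C), (37, C)} → {(10, A), (12, A), (2, C), (21, A), (28, B), (30, C), (33, A), (37, C), (38, A)}
Difference: {(10, A), (12, A), (2, C), (21, A), (28, B), (30, C), (33, A), (37, C), (38, A)} with {(11, F), (22, B), (9, B)} → {(10, A), (12, A), (2, C), (21, A), (28, B), (30, C), (33, A), (37, C), (38, A)}

{(10, A), (12, A), (2, C), (21, A), (28, B), (30, C), (33, A), (37, C), (38, A)}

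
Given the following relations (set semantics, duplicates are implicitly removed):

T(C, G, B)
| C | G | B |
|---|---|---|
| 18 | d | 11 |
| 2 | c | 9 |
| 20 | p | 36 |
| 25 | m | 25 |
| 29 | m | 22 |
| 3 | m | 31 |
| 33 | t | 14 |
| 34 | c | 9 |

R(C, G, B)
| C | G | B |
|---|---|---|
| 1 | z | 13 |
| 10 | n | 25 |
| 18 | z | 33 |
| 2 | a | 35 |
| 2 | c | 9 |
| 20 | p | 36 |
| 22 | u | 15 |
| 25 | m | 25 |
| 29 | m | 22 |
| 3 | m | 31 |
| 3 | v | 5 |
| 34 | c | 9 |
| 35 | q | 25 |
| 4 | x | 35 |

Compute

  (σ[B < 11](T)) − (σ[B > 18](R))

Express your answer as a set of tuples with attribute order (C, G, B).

{(2, c, 9), (34, c, 9)}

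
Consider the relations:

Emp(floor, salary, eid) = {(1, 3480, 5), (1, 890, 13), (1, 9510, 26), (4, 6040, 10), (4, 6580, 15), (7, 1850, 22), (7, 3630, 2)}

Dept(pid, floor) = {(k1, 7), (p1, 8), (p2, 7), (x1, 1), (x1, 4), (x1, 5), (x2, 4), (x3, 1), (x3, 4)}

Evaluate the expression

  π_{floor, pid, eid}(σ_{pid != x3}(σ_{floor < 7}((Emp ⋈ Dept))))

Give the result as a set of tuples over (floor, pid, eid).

{(1, x1, 13), (1, x1, 26), (1, x1, 5), (4, x1, 10), (4, x1, 15), (4, x2, 10), (4, x2, 15)}

Natural join on floor: {(1, 3480, 5, x1), (1, 3480, 5, x3), (1, 890, 13, x1), (1, 890, 13, x3), (1, 9510, 26, x1), (1, 9510, 26, x3), (4, 6040, 10, x1), (4, 6040, 10, x2), (4, 6040, 10, x3), (4, 6580, 15, x1), (4, 6580, 15, x2), (4, 6580, 15, x3), (7, 1850, 22, k1), (7, 1850, 22, p2), (7, 3630, 2, k1), (7, 3630, 2, p2)}
Filtering on floor < 7 leaves {(1, 3480, 5, x1), (1, 3480, 5, x3), (1, 890, 13, x1), (1, 890, 13, x3), (1, 9510, 26, x1), (1, 9510, 26, x3), (4, 6040, 10, x1), (4, 6040, 10, x2), (4, 6040, 10, x3), (4, 6580, 15, x1), (4, 6580, 15, x2), (4, 6580, 15, x3)}.
Filtering on pid != x3 leaves {(1, 3480, 5, x1), (1, 890, 13, x1), (1, 9510, 26, x1), (4, 6040, 10, x1), (4, 6040, 10, x2), (4, 6580, 15, x1), (4, 6580, 15, x2)}.
π_{floor, pid, eid} gives {(1, x1, 13), (1, x1, 26), (1, x1, 5), (4, x1, 10), (4, x1, 15), (4, x2, 10), (4, x2, 15)}.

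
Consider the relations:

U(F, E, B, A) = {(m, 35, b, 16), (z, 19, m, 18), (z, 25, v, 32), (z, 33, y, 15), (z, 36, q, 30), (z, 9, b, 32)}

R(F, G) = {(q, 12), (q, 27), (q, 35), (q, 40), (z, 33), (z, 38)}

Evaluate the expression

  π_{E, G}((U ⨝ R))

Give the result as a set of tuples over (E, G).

{(19, 33), (19, 38), (25, 33), (25, 38), (33, 33), (33, 38), (36, 33), (36, 38), (9, 33), (9, 38)}

U ⋈ R (natural join on F): {(z, 19, m, 18, 33), (z, 19, m, 18, 38), (z, 25, v, 32, 33), (z, 25, v, 32, 38), (z, 33, y, 15, 33), (z, 33, y, 15, 38), (z, 36, q, 30, 33), (z, 36, q, 30, 38), (z, 9, b, 32, 33), (z, 9, b, 32, 38)}
Keep only column(s) E, G: {(19, 33), (19, 38), (25, 33), (25, 38), (33, 33), (33, 38), (36, 33), (36, 38), (9, 33), (9, 38)}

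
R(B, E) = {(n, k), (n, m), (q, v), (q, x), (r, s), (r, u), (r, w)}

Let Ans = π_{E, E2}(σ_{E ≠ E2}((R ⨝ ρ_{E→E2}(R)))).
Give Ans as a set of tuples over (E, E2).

ρ[E→E2]: schema becomes (B, E2); tuples unchanged.
R ⋈ ρ_{E→E2}(R) (natural join on B): {(n, k, k), (n, k, m), (n, m, k), (n, m, m), (q, v, v), (q, v, x), (q, x, v), (q, x, x), (r, s, s), (r, s, u), (r, s, w), (r, u, s), (r, u, u), (r, u, w), (r, w, s), (r, w, u), (r, w, w)}
σ[E ≠ E2]: keep tuples satisfying E ≠ E2 → {(n, k, m), (n, m, k), (q, v, x), (q, x, v), (r, s, u), (r, s, w), (r, u, s), (r, u, w), (r, w, s), (r, w, u)}
Projecting to E, E2: {(k, m), (m, k), (s, u), (s, w), (u, s), (u, w), (v, x), (w, s), (w, u), (x, v)}

{(k, m), (m, k), (s, u), (s, w), (u, s), (u, w), (v, x), (w, s), (w, u), (x, v)}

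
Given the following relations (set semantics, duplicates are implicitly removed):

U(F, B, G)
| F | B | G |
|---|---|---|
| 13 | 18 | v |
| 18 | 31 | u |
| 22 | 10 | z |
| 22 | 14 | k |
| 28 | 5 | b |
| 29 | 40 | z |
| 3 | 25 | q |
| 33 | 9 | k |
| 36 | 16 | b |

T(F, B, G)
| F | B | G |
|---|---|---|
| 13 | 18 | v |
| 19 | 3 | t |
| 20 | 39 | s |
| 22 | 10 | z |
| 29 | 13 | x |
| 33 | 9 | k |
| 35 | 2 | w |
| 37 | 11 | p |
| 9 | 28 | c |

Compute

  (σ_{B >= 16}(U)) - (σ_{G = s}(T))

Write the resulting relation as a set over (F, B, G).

{(13, 18, v), (18, 31, u), (29, 40, z), (3, 25, q), (36, 16, b)}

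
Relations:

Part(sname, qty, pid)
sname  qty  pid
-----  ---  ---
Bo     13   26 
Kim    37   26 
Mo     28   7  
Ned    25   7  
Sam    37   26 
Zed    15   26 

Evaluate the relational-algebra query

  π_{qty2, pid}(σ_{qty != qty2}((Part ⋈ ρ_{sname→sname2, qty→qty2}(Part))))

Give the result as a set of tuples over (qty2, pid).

ρ[sname→sname2, qty→qty2]: schema becomes (sname2, qty2, pid); tuples unchanged.
Natural join on pid: {(Bo, 13, 26, Bo, 13), (Bo, 13, 26, Kim, 37), (Bo, 13, 26, Sam, 37), (Bo, 13, 26, Zed, 15), (Kim, 37, 26, Bo, 13), (Kim, 37, 26, Kim, 37), (Kim, 37, 26, Sam, 37), (Kim, 37, 26, Zed, 15), (Mo, 28, 7, Mo, 28), (Mo, 28, 7, Ned, 25), (Ned, 25, 7, Mo, 28), (Ned, 25, 7, Ned, 25), (Sam, 37, 26, Bo, 13), (Sam, 37, 26, Kim, 37), (Sam, 37, 26, Sam, 37), (Sam, 37, 26, Zed, 15), (Zed, 15, 26, Bo, 13), (Zed, 15, 26, Kim, 37), (Zed, 15, 26, Sam, 37), (Zed, 15, 26, Zed, 15)}
Filtering on qty != qty2 leaves {(Bo, 13, 26, Kim, 37), (Bo, 13, 26, Sam, 37), (Bo, 13, 26, Zed, 15), (Kim, 37, 26, Bo, 13), (Kim, 37, 26, Zed, 15), (Mo, 28, 7, Ned, 25), (Ned, 25, 7, Mo, 28), (Sam, 37, 26, Bo, 13), (Sam, 37, 26, Zed, 15), (Zed, 15, 26, Bo, 13), (Zed, 15, 26, Kim, 37), (Zed, 15, 26, Sam, 37)}.
π_{qty2, pid} gives {(13, 26), (15, 26), (25, 7), (28, 7), (37, 26)} (7 duplicate(s) eliminated).

{(13, 26), (15, 26), (25, 7), (28, 7), (37, 26)}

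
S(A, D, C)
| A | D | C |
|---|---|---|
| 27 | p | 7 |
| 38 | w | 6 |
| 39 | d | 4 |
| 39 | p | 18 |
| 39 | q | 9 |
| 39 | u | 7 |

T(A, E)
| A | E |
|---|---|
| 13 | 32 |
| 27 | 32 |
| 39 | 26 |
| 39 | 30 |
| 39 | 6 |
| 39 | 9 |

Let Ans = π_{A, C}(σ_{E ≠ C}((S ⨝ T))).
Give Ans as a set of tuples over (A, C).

Joining S and T on A yields {(27, p, 7, 32), (39, d, 4, 26), (39, d, 4, 30), (39, d, 4, 6), (39, d, 4, 9), (39, p, 18, 26), (39, p, 18, 30), (39, p, 18, 6), (39, p, 18, 9), (39, q, 9, 26), (39, q, 9, 30), (39, q, 9, 6), (39, q, 9, 9), (39, u, 7, 26), (39, u, 7, 30), (39, u, 7, 6), (39, u, 7, 9)}.
Filtering on E ≠ C leaves {(27, p, 7, 32), (39, d, 4, 26), (39, d, 4, 30), (39, d, 4, 6), (39, d, 4, 9), (39, p, 18, 26), (39, p, 18, 30), (39, p, 18, 6), (39, p, 18, 9), (39, q, 9, 26), (39, q, 9, 30), (39, q, 9, 6), (39, u, 7, 26), (39, u, 7, 30), (39, u, 7, 6), (39, u, 7, 9)}.
π_{A, C} gives {(27, 7), (39, 18), (39, 4), (39, 7), (39, 9)} (11 duplicate(s) eliminated).

{(27, 7), (39, 18), (39, 4), (39, 7), (39, 9)}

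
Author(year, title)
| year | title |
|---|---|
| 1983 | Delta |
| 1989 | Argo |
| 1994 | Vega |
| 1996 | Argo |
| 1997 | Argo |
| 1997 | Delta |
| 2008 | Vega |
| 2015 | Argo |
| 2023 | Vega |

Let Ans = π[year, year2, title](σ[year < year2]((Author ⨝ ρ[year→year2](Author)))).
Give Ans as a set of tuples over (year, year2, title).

ρ[year→year2]: schema becomes (year2, title); tuples unchanged.
Natural join on title: {(1983, Delta, 1983), (1983, Delta, 1997), (1989, Argo, 1989), (1989, Argo, 1996), (1989, Argo, 1997), (1989, Argo, 2015), (1994, Vega, 1994), (1994, Vega, 2008), (1994, Vega, 2023), (1996, Argo, 1989), (1996, Argo, 1996), (1996, Argo, 1997), (1996, Argo, 2015), (1997, Argo, 1989), (1997, Argo, 1996), (1997, Argo, 1997), (1997, Argo, 2015), (1997, Delta, 1983), (1997, Delta, 1997), (2008, Vega, 1994), (2008, Vega, 2008), (2008, Vega, 2023), (2015, Argo, 1989), (2015, Argo, 1996), (2015, Argo, 1997), (2015, Argo, 2015), (2023, Vega, 1994), (2023, Vega, 2008), (2023, Vega, 2023)}
σ[year < year2]: keep tuples satisfying year < year2 → {(1983, Delta, 1997), (1989, Argo, 1996), (1989, Argo, 1997), (1989, Argo, 2015), (1994, Vega, 2008), (1994, Vega, 2023), (1996, Argo, 1997), (1996, Argo, 2015), (1997, Argo, 2015), (2008, Vega, 2023)}
π_{year, year2, title} gives {(1983, 1997, Delta), (1989, 1996, Argo), (1989, 1997, Argo), (1989, 2015, Argo), (1994, 2008, Vega), (1994, 2023, Vega), (1996, 1997, Argo), (1996, 2015, Argo), (1997, 2015, Argo), (2008, 2023, Vega)}.

{(1983, 1997, Delta), (1989, 1996, Argo), (1989, 1997, Argo), (1989, 2015, Argo), (1994, 2008, Vega), (1994, 2023, Vega), (1996, 1997, Argo), (1996, 2015, Argo), (1997, 2015, Argo), (2008, 2023, Vega)}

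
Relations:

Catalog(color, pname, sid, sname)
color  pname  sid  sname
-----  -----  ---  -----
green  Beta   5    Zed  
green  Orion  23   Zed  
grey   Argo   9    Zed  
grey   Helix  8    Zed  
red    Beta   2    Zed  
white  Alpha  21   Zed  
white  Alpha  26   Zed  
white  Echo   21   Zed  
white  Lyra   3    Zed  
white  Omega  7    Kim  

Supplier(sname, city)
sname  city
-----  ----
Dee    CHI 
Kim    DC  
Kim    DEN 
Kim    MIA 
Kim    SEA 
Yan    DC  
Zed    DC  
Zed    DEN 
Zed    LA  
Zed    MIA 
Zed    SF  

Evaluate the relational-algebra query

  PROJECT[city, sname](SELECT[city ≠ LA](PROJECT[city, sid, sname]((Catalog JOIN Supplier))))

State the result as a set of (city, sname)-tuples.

Joining Catalog and Supplier on sname yields {(green, Beta, 5, Zed, DC), (green, Beta, 5, Zed, DEN), (green, Beta, 5, Zed, LA), (green, Beta, 5, Zed, MIA), (green, Beta, 5, Zed, SF), (green, Orion, 23, Zed, DC), (green, Orion, 23, Zed, DEN), (green, Orion, 23, Zed, LA), (green, Orion, 23, Zed, MIA), (green, Orion, 23, Zed, SF), (grey, Argo, 9, Zed, DC), (grey, Argo, 9, Zed, DEN), (grey, Argo, 9, Zed, LA), (grey, Argo, 9, Zed, MIA), (grey, Argo, 9, Zed, SF), (grey, Helix, 8, Zed, DC), (grey, Helix, 8, Zed, DEN), (grey, Helix, 8, Zed, LA), (grey, Helix, 8, Zed, MIA), (grey, Helix, 8, Zed, SF), (red, Beta, 2, Zed, DC), (red, Beta, 2, Zed, DEN), (red, Beta, 2, Zed, LA), (red, Beta, 2, Zed, MIA), (red, Beta, 2, Zed, SF), (white, Alpha, 21, Zed, DC), (white, Alpha, 21, Zed, DEN), (white, Alpha, 21, Zed, LA), (white, Alpha, 21, Zed, MIA), (white, Alpha, 21, Zed, SF), (white, Alpha, 26, Zed, DC), (white, Alpha, 26, Zed, DEN), (white, Alpha, 26, Zed, LA), (white, Alpha, 26, Zed, MIA), (white, Alpha, 26, Zed, SF), (white, Echo, 21, Zed, DC), (white, Echo, 21, Zed, DEN), (white, Echo, 21, Zed, LA), (white, Echo, 21, Zed, MIA), (white, Echo, 21, Zed, SF), (white, Lyra, 3, Zed, DC), (white, Lyra, 3, Zed, DEN), (white, Lyra, 3, Zed, LA), (white, Lyra, 3, Zed, MIA), (white, Lyra, 3, Zed, SF), (white, Omega, 7, Kim, DC), (white, Omega, 7, Kim, DEN), (white, Omega, 7, Kim, MIA), (white, Omega, 7, Kim, SEA)}.
π_{city, sid, sname} gives {(DC, 2, Zed), (DC, 21, Zed), (DC, 23, Zed), (DC, 26, Zed), (DC, 3, Zed), (DC, 5, Zed), (DC, 7, Kim), (DC, 8, Zed), (DC, 9, Zed), (DEN, 2, Zed), (DEN, 21, Zed), (DEN, 23, Zed), (DEN, 26, Zed), (DEN, 3, Zed), (DEN, 5, Zed), (DEN, 7, Kim), (DEN, 8, Zed), (DEN, 9, Zed), (LA, 2, Zed), (LA, 21, Zed), (LA, 23, Zed), (LA, 26, Zed), (LA, 3, Zed), (LA, 5, Zed), (LA, 8, Zed), (LA, 9, Zed), (MIA, 2, Zed), (MIA, 21, Zed), (MIA, 23, Zed), (MIA, 26, Zed), (MIA, 3, Zed), (MIA, 5, Zed), (MIA, 7, Kim), (MIA, 8, Zed), (MIA, 9, Zed), (SEA, 7, Kim), (SF, 2, Zed), (SF, 21, Zed), (SF, 23, Zed), (SF, 26, Zed), (SF, 3, Zed), (SF, 5, Zed), (SF, 8, Zed), (SF, 9, Zed)} (5 duplicate(s) eliminated).
Apply σ_{city ≠ LA}; surviving tuples: {(DC, 2, Zed), (DC, 21, Zed), (DC, 23, Zed), (DC, 26, Zed), (DC, 3, Zed), (DC, 5, Zed), (DC, 7, Kim), (DC, 8, Zed), (DC, 9, Zed), (DEN, 2, Zed), (DEN, 21, Zed), (DEN, 23, Zed), (DEN, 26, Zed), (DEN, 3, Zed), (DEN, 5, Zed), (DEN, 7, Kim), (DEN, 8, Zed), (DEN, 9, Zed), (MIA, 2, Zed), (MIA, 21, Zed), (MIA, 23, Zed), (MIA, 26, Zed), (MIA, 3, Zed), (MIA, 5, Zed), (MIA, 7, Kim), (MIA, 8, Zed), (MIA, 9, Zed), (SEA, 7, Kim), (SF, 2, Zed), (SF, 21, Zed), (SF, 23, Zed), (SF, 26, Zed), (SF, 3, Zed), (SF, 5, Zed), (SF, 8, Zed), (SF, 9, Zed)}
π_{city, sname} gives {(DC, Kim), (DC, Zed), (DEN, Kim), (DEN, Zed), (MIA, Kim), (MIA, Zed), (SEA, Kim), (SF, Zed)} (28 duplicate(s) eliminated).

{(DC, Kim), (DC, Zed), (DEN, Kim), (DEN, Zed), (MIA, Kim), (MIA, Zed), (SEA, Kim), (SF, Zed)}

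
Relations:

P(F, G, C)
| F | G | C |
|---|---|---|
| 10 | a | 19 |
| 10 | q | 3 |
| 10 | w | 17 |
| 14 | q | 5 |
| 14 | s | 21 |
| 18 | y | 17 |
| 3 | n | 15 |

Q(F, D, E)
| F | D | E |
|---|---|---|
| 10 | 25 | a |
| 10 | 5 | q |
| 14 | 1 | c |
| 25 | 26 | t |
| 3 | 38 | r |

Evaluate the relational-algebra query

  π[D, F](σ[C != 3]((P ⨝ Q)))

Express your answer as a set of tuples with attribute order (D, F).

P ⋈ Q (natural join on F): {(10, a, 19, 25, a), (10, a, 19, 5, q), (10, q, 3, 25, a), (10, q, 3, 5, q), (10, w, 17, 25, a), (10, w, 17, 5, q), (14, q, 5, 1, c), (14, s, 21, 1, c), (3, n, 15, 38, r)}
Selection C != 3: {(10, a, 19, 25, a), (10, a, 19, 5, q), (10, w, 17, 25, a), (10, w, 17, 5, q), (14, q, 5, 1, c), (14, s, 21, 1, c), (3, n, 15, 38, r)}
Keep only column(s) D, F (3 duplicate(s) eliminated): {(1, 14), (25, 10), (38, 3), (5, 10)}

{(1, 14), (25, 10), (38, 3), (5, 10)}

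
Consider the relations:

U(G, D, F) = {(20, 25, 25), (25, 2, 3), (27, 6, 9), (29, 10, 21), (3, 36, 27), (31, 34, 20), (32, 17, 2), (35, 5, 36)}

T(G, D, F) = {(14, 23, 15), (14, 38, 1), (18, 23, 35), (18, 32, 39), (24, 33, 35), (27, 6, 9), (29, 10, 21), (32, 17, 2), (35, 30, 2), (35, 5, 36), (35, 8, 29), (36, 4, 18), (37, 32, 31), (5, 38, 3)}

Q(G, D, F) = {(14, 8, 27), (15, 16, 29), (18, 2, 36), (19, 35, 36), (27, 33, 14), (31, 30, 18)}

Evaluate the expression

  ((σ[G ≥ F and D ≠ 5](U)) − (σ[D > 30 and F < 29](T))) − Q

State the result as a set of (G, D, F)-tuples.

Apply σ_{G ≥ F and D ≠ 5}; surviving tuples: {(25, 2, 3), (27, 6, 9), (29, 10, 21), (31, 34, 20), (32, 17, 2)}
Apply σ_{D > 30 and F < 29}; surviving tuples: {(14, 38, 1), (5, 38, 3)}
Set difference of the two operands is {(25, 2, 3), (27, 6, 9), (29, 10, 21), (31, 34, 20), (32, 17, 2)}.
Set difference of the two operands is {(25, 2, 3), (27, 6, 9), (29, 10, 21), (31, 34, 20), (32, 17, 2)}.

{(25, 2, 3), (27, 6, 9), (29, 10, 21), (31, 34, 20), (32, 17, 2)}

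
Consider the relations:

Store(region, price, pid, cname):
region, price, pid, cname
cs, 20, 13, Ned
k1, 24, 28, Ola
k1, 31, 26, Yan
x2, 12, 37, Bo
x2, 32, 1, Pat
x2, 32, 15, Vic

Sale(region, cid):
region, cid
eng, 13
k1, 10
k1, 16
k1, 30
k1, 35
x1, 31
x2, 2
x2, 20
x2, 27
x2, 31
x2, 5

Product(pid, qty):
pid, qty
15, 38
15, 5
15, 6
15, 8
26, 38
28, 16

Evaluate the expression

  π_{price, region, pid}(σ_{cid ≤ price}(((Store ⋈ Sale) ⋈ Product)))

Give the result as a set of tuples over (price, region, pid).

Natural join on region: {(k1, 24, 28, Ola, 10), (k1, 24, 28, Ola, 16), (k1, 24, 28, Ola, 30), (k1, 24, 28, Ola, 35), (k1, 31, 26, Yan, 10), (k1, 31, 26, Yan, 16), (k1, 31, 26, Yan, 30), (k1, 31, 26, Yan, 35), (x2, 12, 37, Bo, 2), (x2, 12, 37, Bo, 20), (x2, 12, 37, Bo, 27), (x2, 12, 37, Bo, 31), (x2, 12, 37, Bo, 5), (x2, 32, 1, Pat, 2), (x2, 32, 1, Pat, 20), (x2, 32, 1, Pat, 27), (x2, 32, 1, Pat, 31), (x2, 32, 1, Pat, 5), (x2, 32, 15, Vic, 2), (x2, 32, 15, Vic, 20), (x2, 32, 15, Vic, 27), (x2, 32, 15, Vic, 31), (x2, 32, 15, Vic, 5)}
Natural join on pid: {(k1, 24, 28, Ola, 10, 16), (k1, 24, 28, Ola, 16, 16), (k1, 24, 28, Ola, 30, 16), (k1, 24, 28, Ola, 35, 16), (k1, 31, 26, Yan, 10, 38), (k1, 31, 26, Yan, 16, 38), (k1, 31, 26, Yan, 30, 38), (k1, 31, 26, Yan, 35, 38), (x2, 32, 15, Vic, 2, 38), (x2, 32, 15, Vic, 2, 5), (x2, 32, 15, Vic, 2, 6), (x2, 32, 15, Vic, 2, 8), (x2, 32, 15, Vic, 20, 38), (x2, 32, 15, Vic, 20, 5), (x2, 32, 15, Vic, 20, 6), (x2, 32, 15, Vic, 20, 8), (x2, 32, 15, Vic, 27, 38), (x2, 32, 15, Vic, 27, 5), (x2, 32, 15, Vic, 27, 6), (x2, 32, 15, Vic, 27, 8), (x2, 32, 15, Vic, 31, 38), (x2, 32, 15, Vic, 31, 5), (x2, 32, 15, Vic, 31, 6), (x2, 32, 15, Vic, 31, 8), (x2, 32, 15, Vic, 5, 38), (x2, 32, 15, Vic, 5, 5), (x2, 32, 15, Vic, 5, 6), (x2, 32, 15, Vic, 5, 8)}
Filtering on cid ≤ price leaves {(k1, 24, 28, Ola, 10, 16), (k1, 24, 28, Ola, 16, 16), (k1, 31, 26, Yan, 10, 38), (k1, 31, 26, Yan, 16, 38), (k1, 31, 26, Yan, 30, 38), (x2, 32, 15, Vic, 2, 38), (x2, 32, 15, Vic, 2, 5), (x2, 32, 15, Vic, 2, 6), (x2, 32, 15, Vic, 2, 8), (x2, 32, 15, Vic, 20, 38), (x2, 32, 15, Vic, 20, 5), (x2, 32, 15, Vic, 20, 6), (x2, 32, 15, Vic, 20, 8), (x2, 32, 15, Vic, 27, 38), (x2, 32, 15, Vic, 27, 5), (x2, 32, 15, Vic, 27, 6), (x2, 32, 15, Vic, 27, 8), (x2, 32, 15, Vic, 31, 38), (x2, 32, 15, Vic, 31, 5), (x2, 32, 15, Vic, 31, 6), (x2, 32, 15, Vic, 31, 8), (x2, 32, 15, Vic, 5, 38), (x2, 32, 15, Vic, 5, 5), (x2, 32, 15, Vic, 5, 6), (x2, 32, 15, Vic, 5, 8)}.
π_{price, region, pid} gives {(24, k1, 28), (31, k1, 26), (32, x2, 15)} (22 duplicate(s) eliminated).

{(24, k1, 28), (31, k1, 26), (32, x2, 15)}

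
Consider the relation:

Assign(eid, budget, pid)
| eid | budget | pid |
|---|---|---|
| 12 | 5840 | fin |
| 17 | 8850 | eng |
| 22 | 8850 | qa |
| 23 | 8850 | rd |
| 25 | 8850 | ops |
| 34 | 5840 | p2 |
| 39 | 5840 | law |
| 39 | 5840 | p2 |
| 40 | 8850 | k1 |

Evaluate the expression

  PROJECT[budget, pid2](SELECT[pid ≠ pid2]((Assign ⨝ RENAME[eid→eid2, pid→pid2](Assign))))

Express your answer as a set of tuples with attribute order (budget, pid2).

{(5840, fin), (5840, law), (5840, p2), (8850, eng), (8850, k1), (8850, ops), (8850, qa), (8850, rd)}

ρ[eid→eid2, pid→pid2]: schema becomes (eid2, budget, pid2); tuples unchanged.
Assign ⋈ RENAME[eid→eid2, pid→pid2](Assign) (natural join on budget): {(12, 5840, fin, 12, fin), (12, 5840, fin, 34, p2), (12, 5840, fin, 39, law), (12, 5840, fin, 39, p2), (17, 8850, eng, 17, eng), (17, 8850, eng, 22, qa), (17, 8850, eng, 23, rd), (17, 8850, eng, 25, ops), (17, 8850, eng, 40, k1), (22, 8850, qa, 17, eng), (22, 8850, qa, 22, qa), (22, 8850, qa, 23, rd), (22, 8850, qa, 25, ops), (22, 8850, qa, 40, k1), (23, 8850, rd, 17, eng), (23, 8850, rd, 22, qa), (23, 8850, rd, 23, rd), (23, 8850, rd, 25, ops), (23, 8850, rd, 40, k1), (25, 8850, ops, 17, eng), (25, 8850, ops, 22, qa), (25, 8850, ops, 23, rd), (25, 8850, ops, 25, ops), (25, 8850, ops, 40, k1), (34, 5840, p2, 12, fin), (34, 5840, p2, 34, p2), (34, 5840, p2, 39, law), (34, 5840, p2, 39, p2), (39, 5840, law, 12, fin), (39, 5840, law, 34, p2), (39, 5840, law, 39, law), (39, 5840, law, 39, p2), (39, 5840, p2, 12, fin), (39, 5840, p2, 34, p2), (39, 5840, p2, 39, law), (39, 5840, p2, 39, p2), (40, 8850, k1, 17, eng), (40, 8850, k1, 22, qa), (40, 8850, k1, 23, rd), (40, 8850, k1, 25, ops), (40, 8850, k1, 40, k1)}
σ[pid ≠ pid2]: keep tuples satisfying pid ≠ pid2 → {(12, 5840, fin, 34, p2), (12, 5840, fin, 39, law), (12, 5840, fin, 39, p2), (17, 8850, eng, 22, qa), (17, 8850, eng, 23, rd), (17, 8850, eng, 25, ops), (17, 8850, eng, 40, k1), (22, 8850, qa, 17, eng), (22, 8850, qa, 23, rd), (22, 8850, qa, 25, ops), (22, 8850, qa, 40, k1), (23, 8850, rd, 17, eng), (23, 8850, rd, 22, qa), (23, 8850, rd, 25, ops), (23, 8850, rd, 40, k1), (25, 8850, ops, 17, eng), (25, 8850, ops, 22, qa), (25, 8850, ops, 23, rd), (25, 8850, ops, 40, k1), (34, 5840, p2, 12, fin), (34, 5840, p2, 39, law), (39, 5840, law, 12, fin), (39, 5840, law, 34, p2), (39, 5840, law, 39, p2), (39, 5840, p2, 12, fin), (39, 5840, p2, 39, law), (40, 8850, k1, 17, eng), (40, 8850, k1, 22, qa), (40, 8850, k1, 23, rd), (40, 8850, k1, 25, ops)}
Keep only column(s) budget, pid2 (22 duplicate(s) eliminated): {(5840, fin), (5840, law), (5840, p2), (8850, eng), (8850, k1), (8850, ops), (8850, qa), (8850, rd)}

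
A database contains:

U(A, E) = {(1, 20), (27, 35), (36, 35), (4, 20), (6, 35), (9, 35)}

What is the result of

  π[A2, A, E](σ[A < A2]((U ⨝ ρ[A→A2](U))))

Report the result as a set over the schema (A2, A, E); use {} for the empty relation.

{(27, 6, 35), (27, 9, 35), (36, 27, 35), (36, 6, 35), (36, 9, 35), (4, 1, 20), (9, 6, 35)}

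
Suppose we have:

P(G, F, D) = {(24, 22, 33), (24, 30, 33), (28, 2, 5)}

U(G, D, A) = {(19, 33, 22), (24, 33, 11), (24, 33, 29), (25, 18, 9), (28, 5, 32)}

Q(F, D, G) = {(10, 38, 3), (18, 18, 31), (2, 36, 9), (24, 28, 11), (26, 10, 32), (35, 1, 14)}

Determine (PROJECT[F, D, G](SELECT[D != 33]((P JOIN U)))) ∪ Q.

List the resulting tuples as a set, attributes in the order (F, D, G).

{(10, 38, 3), (18, 18, 31), (2, 36, 9), (2, 5, 28), (24, 28, 11), (26, 10, 32), (35, 1, 14)}

Joining P and U on G, D yields {(24, 22, 33, 11), (24, 22, 33, 29), (24, 30, 33, 11), (24, 30, 33, 29), (28, 2, 5, 32)}.
Selection D != 33: {(28, 2, 5, 32)}
Keep only column(s) F, D, G: {(2, 5, 28)}
Union: {(2, 5, 28)} with {(10, 38, 3), (18, 18, 31), (2, 36, 9), (24, 28, 11), (26, 10, 32), (35, 1, 14)} → {(10, 38, 3), (18, 18, 31), (2, 36, 9), (2, 5, 28), (24, 28, 11), (26, 10, 32), (35, 1, 14)}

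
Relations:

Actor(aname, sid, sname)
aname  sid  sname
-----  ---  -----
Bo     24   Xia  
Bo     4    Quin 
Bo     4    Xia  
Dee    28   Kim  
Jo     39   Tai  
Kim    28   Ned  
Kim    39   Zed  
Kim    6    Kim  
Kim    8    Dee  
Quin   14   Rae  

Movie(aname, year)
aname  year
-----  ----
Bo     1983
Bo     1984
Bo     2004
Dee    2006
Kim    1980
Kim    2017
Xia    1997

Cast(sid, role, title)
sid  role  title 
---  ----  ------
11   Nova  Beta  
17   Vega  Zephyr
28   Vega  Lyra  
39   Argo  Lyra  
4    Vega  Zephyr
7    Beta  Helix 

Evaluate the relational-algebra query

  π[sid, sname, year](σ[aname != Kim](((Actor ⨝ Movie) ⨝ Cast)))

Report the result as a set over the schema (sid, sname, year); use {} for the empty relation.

{(28, Kim, 2006), (4, Quin, 1983), (4, Quin, 1984), (4, Quin, 2004), (4, Xia, 1983), (4, Xia, 1984), (4, Xia, 2004)}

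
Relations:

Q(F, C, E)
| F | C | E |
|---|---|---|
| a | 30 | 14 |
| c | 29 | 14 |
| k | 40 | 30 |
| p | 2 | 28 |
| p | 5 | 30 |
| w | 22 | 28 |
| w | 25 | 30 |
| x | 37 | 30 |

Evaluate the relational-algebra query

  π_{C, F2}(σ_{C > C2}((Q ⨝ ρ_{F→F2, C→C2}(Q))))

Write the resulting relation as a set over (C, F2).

ρ[F→F2, C→C2]: schema becomes (F2, C2, E); tuples unchanged.
Joining Q and ρ_{F→F2, C→C2}(Q) on E yields {(a, 30, 14, a, 30), (a, 30, 14, c, 29), (c, 29, 14, a, 30), (c, 29, 14, c, 29), (k, 40, 30, k, 40), (k, 40, 30, p, 5), (k, 40, 30, w, 25), (k, 40, 30, x, 37), (p, 2, 28, p, 2), (p, 2, 28, w, 22), (p, 5, 30, k, 40), (p, 5, 30, p, 5), (p, 5, 30, w, 25), (p, 5, 30, x, 37), (w, 22, 28, p, 2), (w, 22, 28, w, 22), (w, 25, 30, k, 40), (w, 25, 30, p, 5), (w, 25, 30, w, 25), (w, 25, 30, x, 37), (x, 37, 30, k, 40), (x, 37, 30, p, 5), (x, 37, 30, w, 25), (x, 37, 30, x, 37)}.
Apply σ_{C > C2}; surviving tuples: {(a, 30, 14, c, 29), (k, 40, 30, p, 5), (k, 40, 30, w, 25), (k, 40, 30, x, 37), (w, 22, 28, p, 2), (w, 25, 30, p, 5), (x, 37, 30, p, 5), (x, 37, 30, w, 25)}
π[C, F2]: project onto (C, F2) → {(22, p), (25, p), (30, c), (37, p), (37, w), (40, p), (40, w), (40, x)}

{(22, p), (25, p), (30, c), (37, p), (37, w), (40, p), (40, w), (40, x)}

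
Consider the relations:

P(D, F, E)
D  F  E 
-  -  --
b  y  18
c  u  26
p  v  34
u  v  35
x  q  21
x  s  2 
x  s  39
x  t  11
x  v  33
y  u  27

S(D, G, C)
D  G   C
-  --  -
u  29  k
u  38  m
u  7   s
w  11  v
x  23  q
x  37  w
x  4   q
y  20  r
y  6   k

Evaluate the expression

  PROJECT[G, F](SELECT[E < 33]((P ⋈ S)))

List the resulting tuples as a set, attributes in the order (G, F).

Natural join on D: {(u, v, 35, 29, k), (u, v, 35, 38, m), (u, v, 35, 7, s), (x, q, 21, 23, q), (x, q, 21, 37, w), (x, q, 21, 4, q), (x, s, 2, 23, q), (x, s, 2, 37, w), (x, s, 2, 4, q), (x, s, 39, 23, q), (x, s, 39, 37, w), (x, s, 39, 4, q), (x, t, 11, 23, q), (x, t, 11, 37, w), (x, t, 11, 4, q), (x, v, 33, 23, q), (x, v, 33, 37, w), (x, v, 33, 4, q), (y, u, 27, 20, r), (y, u, 27, 6, k)}
σ[E < 33]: keep tuples satisfying E < 33 → {(x, q, 21, 23, q), (x, q, 21, 37, w), (x, q, 21, 4, q), (x, s, 2, 23, q), (x, s, 2, 37, w), (x, s, 2, 4, q), (x, t, 11, 23, q), (x, t, 11, 37, w), (x, t, 11, 4, q), (y, u, 27, 20, r), (y, u, 27, 6, k)}
Projecting to G, F: {(20, u), (23, q), (23, s), (23, t), (37, q), (37, s), (37, t), (4, q), (4, s), (4, t), (6, u)}

{(20, u), (23, q), (23, s), (23, t), (37, q), (37, s), (37, t), (4, q), (4, s), (4, t), (6, u)}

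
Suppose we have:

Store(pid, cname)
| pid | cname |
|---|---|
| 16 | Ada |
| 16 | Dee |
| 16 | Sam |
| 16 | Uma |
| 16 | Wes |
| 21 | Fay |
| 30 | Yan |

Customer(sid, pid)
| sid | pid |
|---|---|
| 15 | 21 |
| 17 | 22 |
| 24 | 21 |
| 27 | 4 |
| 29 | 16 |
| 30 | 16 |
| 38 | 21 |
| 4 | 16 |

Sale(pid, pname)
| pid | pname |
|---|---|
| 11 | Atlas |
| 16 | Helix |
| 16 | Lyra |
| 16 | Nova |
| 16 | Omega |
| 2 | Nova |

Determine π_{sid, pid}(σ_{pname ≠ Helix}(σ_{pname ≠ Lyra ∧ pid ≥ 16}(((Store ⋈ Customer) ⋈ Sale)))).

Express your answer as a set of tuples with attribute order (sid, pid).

{(29, 16), (30, 16), (4, 16)}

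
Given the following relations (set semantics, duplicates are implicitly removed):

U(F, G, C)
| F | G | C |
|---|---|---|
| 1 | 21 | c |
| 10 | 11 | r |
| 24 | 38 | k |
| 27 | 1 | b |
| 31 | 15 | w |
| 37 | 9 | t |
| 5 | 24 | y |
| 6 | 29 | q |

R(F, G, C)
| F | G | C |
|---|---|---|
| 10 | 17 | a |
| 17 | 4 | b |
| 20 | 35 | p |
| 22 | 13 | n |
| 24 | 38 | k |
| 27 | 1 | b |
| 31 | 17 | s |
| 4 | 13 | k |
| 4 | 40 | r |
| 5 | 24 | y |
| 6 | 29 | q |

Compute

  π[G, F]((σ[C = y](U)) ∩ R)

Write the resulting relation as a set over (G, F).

{(24, 5)}

Selection C = y: {(5, 24, y)}
Set intersection of the two operands is {(5, 24, y)}.
π_{G, F} gives {(24, 5)}.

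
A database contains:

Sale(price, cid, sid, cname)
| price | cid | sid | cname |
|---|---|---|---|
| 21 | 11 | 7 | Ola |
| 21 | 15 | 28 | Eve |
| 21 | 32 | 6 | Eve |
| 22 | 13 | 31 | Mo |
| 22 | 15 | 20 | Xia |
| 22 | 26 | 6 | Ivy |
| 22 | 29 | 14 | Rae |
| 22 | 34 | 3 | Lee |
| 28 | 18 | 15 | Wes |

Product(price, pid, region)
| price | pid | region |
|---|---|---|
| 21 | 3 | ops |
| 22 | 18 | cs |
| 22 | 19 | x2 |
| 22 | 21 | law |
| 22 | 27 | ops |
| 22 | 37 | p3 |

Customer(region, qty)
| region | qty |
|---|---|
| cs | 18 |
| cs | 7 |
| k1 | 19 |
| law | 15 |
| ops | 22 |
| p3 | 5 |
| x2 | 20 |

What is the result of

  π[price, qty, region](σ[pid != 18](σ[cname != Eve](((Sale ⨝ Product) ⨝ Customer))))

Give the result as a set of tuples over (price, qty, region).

Sale ⋈ Product (natural join on price): {(21, 11, 7, Ola, 3, ops), (21, 15, 28, Eve, 3, ops), (21, 32, 6, Eve, 3, ops), (22, 13, 31, Mo, 18, cs), (22, 13, 31, Mo, 19, x2), (22, 13, 31, Mo, 21, law), (22, 13, 31, Mo, 27, ops), (22, 13, 31, Mo, 37, p3), (22, 15, 20, Xia, 18, cs), (22, 15, 20, Xia, 19, x2), (22, 15, 20, Xia, 21, law), (22, 15, 20, Xia, 27, ops), (22, 15, 20, Xia, 37, p3), (22, 26, 6, Ivy, 18, cs), (22, 26, 6, Ivy, 19, x2), (22, 26, 6, Ivy, 21, law), (22, 26, 6, Ivy, 27, ops), (22, 26, 6, Ivy, 37, p3), (22, 29, 14, Rae, 18, cs), (22, 29, 14, Rae, 19, x2), (22, 29, 14, Rae, 21, law), (22, 29, 14, Rae, 27, ops), (22, 29, 14, Rae, 37, p3), (22, 34, 3, Lee, 18, cs), (22, 34, 3, Lee, 19, x2), (22, 34, 3, Lee, 21, law), (22, 34, 3, Lee, 27, ops), (22, 34, 3, Lee, 37, p3)}
(Sale ⨝ Product) ⋈ Customer (natural join on region): {(21, 11, 7, Ola, 3, ops, 22), (21, 15, 28, Eve, 3, ops, 22), (21, 32, 6, Eve, 3, ops, 22), (22, 13, 31, Mo, 18, cs, 18), (22, 13, 31, Mo, 18, cs, 7), (22, 13, 31, Mo, 19, x2, 20), (22, 13, 31, Mo, 21, law, 15), (22, 13, 31, Mo, 27, ops, 22), (22, 13, 31, Mo, 37, p3, 5), (22, 15, 20, Xia, 18, cs, 18), (22, 15, 20, Xia, 18, cs, 7), (22, 15, 20, Xia, 19, x2, 20), (22, 15, 20, Xia, 21, law, 15), (22, 15, 20, Xia, 27, ops, 22), (22, 15, 20, Xia, 37, p3, 5), (22, 26, 6, Ivy, 18, cs, 18), (22, 26, 6, Ivy, 18, cs, 7), (22, 26, 6, Ivy, 19, x2, 20), (22, 26, 6, Ivy, 21, law, 15), (22, 26, 6, Ivy, 27, ops, 22), (22, 26, 6, Ivy, 37, p3, 5), (22, 29, 14, Rae, 18, cs, 18), (22, 29, 14, Rae, 18, cs, 7), (22, 29, 14, Rae, 19, x2, 20), (22, 29, 14, Rae, 21, law, 15), (22, 29, 14, Rae, 27, ops, 22), (22, 29, 14, Rae, 37, p3, 5), (22, 34, 3, Lee, 18, cs, 18), (22, 34, 3, Lee, 18, cs, 7), (22, 34, 3, Lee, 19, x2, 20), (22, 34, 3, Lee, 21, law, 15), (22, 34, 3, Lee, 27, ops, 22), (22, 34, 3, Lee, 37, p3, 5)}
Selection cname != Eve: {(21, 11, 7, Ola, 3, ops, 22), (22, 13, 31, Mo, 18, cs, 18), (22, 13, 31, Mo, 18, cs, 7), (22, 13, 31, Mo, 19, x2, 20), (22, 13, 31, Mo, 21, law, 15), (22, 13, 31, Mo, 27, ops, 22), (22, 13, 31, Mo, 37, p3, 5), (22, 15, 20, Xia, 18, cs, 18), (22, 15, 20, Xia, 18, cs, 7), (22, 15, 20, Xia, 19, x2, 20), (22, 15, 20, Xia, 21, law, 15), (22, 15, 20, Xia, 27, ops, 22), (22, 15, 20, Xia, 37, p3, 5), (22, 26, 6, Ivy, 18, cs, 18), (22, 26, 6, Ivy, 18, cs, 7), (22, 26, 6, Ivy, 19, x2, 20), (22, 26, 6, Ivy, 21, law, 15), (22, 26, 6, Ivy, 27, ops, 22), (22, 26, 6, Ivy, 37, p3, 5), (22, 29, 14, Rae, 18, cs, 18), (22, 29, 14, Rae, 18, cs, 7), (22, 29, 14, Rae, 19, x2, 20), (22, 29, 14, Rae, 21, law, 15), (22, 29, 14, Rae, 27, ops, 22), (22, 29, 14, Rae, 37, p3, 5), (22, 34, 3, Lee, 18, cs, 18), (22, 34, 3, Lee, 18, cs, 7), (22, 34, 3, Lee, 19, x2, 20), (22, 34, 3, Lee, 21, law, 15), (22, 34, 3, Lee, 27, ops, 22), (22, 34, 3, Lee, 37, p3, 5)}
Selection pid != 18: {(21, 11, 7, Ola, 3, ops, 22), (22, 13, 31, Mo, 19, x2, 20), (22, 13, 31, Mo, 21, law, 15), (22, 13, 31, Mo, 27, ops, 22), (22, 13, 31, Mo, 37, p3, 5), (22, 15, 20, Xia, 19, x2, 20), (22, 15, 20, Xia, 21, law, 15), (22, 15, 20, Xia, 27, ops, 22), (22, 15, 20, Xia, 37, p3, 5), (22, 26, 6, Ivy, 19, x2, 20), (22, 26, 6, Ivy, 21, law, 15), (22, 26, 6, Ivy, 27, ops, 22), (22, 26, 6, Ivy, 37, p3, 5), (22, 29, 14, Rae, 19, x2, 20), (22, 29, 14, Rae, 21, law, 15), (22, 29, 14, Rae, 27, ops, 22), (22, 29, 14, Rae, 37, p3, 5), (22, 34, 3, Lee, 19, x2, 20), (22, 34, 3, Lee, 21, law, 15), (22, 34, 3, Lee, 27, ops, 22), (22, 34, 3, Lee, 37, p3, 5)}
π[price, qty, region]: project onto (price, qty, region) (16 duplicate(s) eliminated) → {(21, 22, ops), (22, 15, law), (22, 20, x2), (22, 22, ops), (22, 5, p3)}

{(21, 22, ops), (22, 15, law), (22, 20, x2), (22, 22, ops), (22, 5, p3)}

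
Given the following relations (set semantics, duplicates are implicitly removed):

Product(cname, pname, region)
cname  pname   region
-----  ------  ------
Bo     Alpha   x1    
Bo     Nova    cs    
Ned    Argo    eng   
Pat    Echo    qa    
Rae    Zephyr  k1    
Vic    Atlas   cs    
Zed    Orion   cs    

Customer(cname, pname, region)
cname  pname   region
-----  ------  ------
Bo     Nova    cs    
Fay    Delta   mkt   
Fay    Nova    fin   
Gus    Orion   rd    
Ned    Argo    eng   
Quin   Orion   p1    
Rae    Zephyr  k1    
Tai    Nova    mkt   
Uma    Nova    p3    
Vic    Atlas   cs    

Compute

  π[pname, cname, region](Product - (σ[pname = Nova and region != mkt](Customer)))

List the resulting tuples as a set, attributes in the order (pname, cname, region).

{(Alpha, Bo, x1), (Argo, Ned, eng), (Atlas, Vic, cs), (Echo, Pat, qa), (Orion, Zed, cs), (Zephyr, Rae, k1)}

Filtering on pname = Nova and region != mkt leaves {(Bo, Nova, cs), (Fay, Nova, fin), (Uma, Nova, p3)}.
Taking the difference: {(Bo, Alpha, x1), (Ned, Argo, eng), (Pat, Echo, qa), (Rae, Zephyr, k1), (Vic, Atlas, cs), (Zed, Orion, cs)}
Projecting to pname, cname, region: {(Alpha, Bo, x1), (Argo, Ned, eng), (Atlas, Vic, cs), (Echo, Pat, qa), (Orion, Zed, cs), (Zephyr, Rae, k1)}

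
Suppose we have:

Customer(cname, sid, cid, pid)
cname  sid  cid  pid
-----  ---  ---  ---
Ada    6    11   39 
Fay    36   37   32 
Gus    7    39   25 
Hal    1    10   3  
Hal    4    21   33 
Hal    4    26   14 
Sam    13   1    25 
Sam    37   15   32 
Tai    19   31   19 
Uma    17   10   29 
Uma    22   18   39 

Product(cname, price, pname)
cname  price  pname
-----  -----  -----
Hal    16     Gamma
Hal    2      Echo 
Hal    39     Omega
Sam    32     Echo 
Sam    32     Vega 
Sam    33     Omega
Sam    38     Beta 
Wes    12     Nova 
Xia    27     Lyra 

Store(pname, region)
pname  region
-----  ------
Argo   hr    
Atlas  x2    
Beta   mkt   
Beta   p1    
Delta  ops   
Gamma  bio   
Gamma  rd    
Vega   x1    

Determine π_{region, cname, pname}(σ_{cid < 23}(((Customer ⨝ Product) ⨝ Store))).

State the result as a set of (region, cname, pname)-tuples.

Customer ⋈ Product (natural join on cname): {(Hal, 1, 10, 3, 16, Gamma), (Hal, 1, 10, 3, 2, Echo), (Hal, 1, 10, 3, 39, Omega), (Hal, 4, 21, 33, 16, Gamma), (Hal, 4, 21, 33, 2, Echo), (Hal, 4, 21, 33, 39, Omega), (Hal, 4, 26, 14, 16, Gamma), (Hal, 4, 26, 14, 2, Echo), (Hal, 4, 26, 14, 39, Omega), (Sam, 13, 1, 25, 32, Echo), (Sam, 13, 1, 25, 32, Vega), (Sam, 13, 1, 25, 33, Omega), (Sam, 13, 1, 25, 38, Beta), (Sam, 37, 15, 32, 32, Echo), (Sam, 37, 15, 32, 32, Vega), (Sam, 37, 15, 32, 33, Omega), (Sam, 37, 15, 32, 38, Beta)}
(Customer ⨝ Product) ⋈ Store (natural join on pname): {(Hal, 1, 10, 3, 16, Gamma, bio), (Hal, 1, 10, 3, 16, Gamma, rd), (Hal, 4, 21, 33, 16, Gamma, bio), (Hal, 4, 21, 33, 16, Gamma, rd), (Hal, 4, 26, 14, 16, Gamma, bio), (Hal, 4, 26, 14, 16, Gamma, rd), (Sam, 13, 1, 25, 32, Vega, x1), (Sam, 13, 1, 25, 38, Beta, mkt), (Sam, 13, 1, 25, 38, Beta, p1), (Sam, 37, 15, 32, 32, Vega, x1), (Sam, 37, 15, 32, 38, Beta, mkt), (Sam, 37, 15, 32, 38, Beta, p1)}
Apply σ_{cid < 23}; surviving tuples: {(Hal, 1, 10, 3, 16, Gamma, bio), (Hal, 1, 10, 3, 16, Gamma, rd), (Hal, 4, 21, 33, 16, Gamma, bio), (Hal, 4, 21, 33, 16, Gamma, rd), (Sam, 13, 1, 25, 32, Vega, x1), (Sam, 13, 1, 25, 38, Beta, mkt), (Sam, 13, 1, 25, 38, Beta, p1), (Sam, 37, 15, 32, 32, Vega, x1), (Sam, 37, 15, 32, 38, Beta, mkt), (Sam, 37, 15, 32, 38, Beta, p1)}
π[region, cname, pname]: project onto (region, cname, pname) (5 duplicate(s) eliminated) → {(bio, Hal, Gamma), (mkt, Sam, Beta), (p1, Sam, Beta), (rd, Hal, Gamma), (x1, Sam, Vega)}

{(bio, Hal, Gamma), (mkt, Sam, Beta), (p1, Sam, Beta), (rd, Hal, Gamma), (x1, Sam, Vega)}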